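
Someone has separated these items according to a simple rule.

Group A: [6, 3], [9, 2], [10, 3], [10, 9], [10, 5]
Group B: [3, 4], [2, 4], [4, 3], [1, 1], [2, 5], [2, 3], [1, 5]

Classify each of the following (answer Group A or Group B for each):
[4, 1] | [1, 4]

The classifier is using: sum ≥ 9.

Group B, Group B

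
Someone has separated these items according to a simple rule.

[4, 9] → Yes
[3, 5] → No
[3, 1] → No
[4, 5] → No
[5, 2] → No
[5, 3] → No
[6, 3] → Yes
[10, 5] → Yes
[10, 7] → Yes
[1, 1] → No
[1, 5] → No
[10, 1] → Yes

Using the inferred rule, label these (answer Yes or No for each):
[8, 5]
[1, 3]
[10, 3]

Yes, No, Yes

One predicate separates the groups cleanly: max ≥ 6.
Yes: [8, 5], since max 8.
No: [1, 3], since max 3.
Yes: [10, 3], since max 10.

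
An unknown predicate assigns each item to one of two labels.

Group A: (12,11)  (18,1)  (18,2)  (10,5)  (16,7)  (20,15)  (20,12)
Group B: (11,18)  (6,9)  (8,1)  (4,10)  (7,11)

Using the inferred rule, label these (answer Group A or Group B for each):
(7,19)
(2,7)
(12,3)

Group B, Group B, Group A

One predicate separates the groups cleanly: first > second AND sum ≥ 14.
(7,19) → 7 < 19, 7+19 = 26 → Group B. (2,7) → 2 < 7, 2+7 = 9 → Group B. (12,3) → 12 > 3, 12+3 = 15 → Group A.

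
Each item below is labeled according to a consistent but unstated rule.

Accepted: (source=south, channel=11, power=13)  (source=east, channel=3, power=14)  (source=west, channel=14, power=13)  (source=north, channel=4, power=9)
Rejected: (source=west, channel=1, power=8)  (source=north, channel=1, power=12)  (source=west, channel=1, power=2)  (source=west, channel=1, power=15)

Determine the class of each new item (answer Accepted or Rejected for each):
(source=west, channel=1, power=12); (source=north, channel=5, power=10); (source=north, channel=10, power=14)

Rejected, Accepted, Accepted

The simplest hypothesis consistent with all the labels is: channel ≥ 3.
(source=west, channel=1, power=12) → channel = 1 → Rejected.
(source=north, channel=5, power=10) → channel = 5 → Accepted.
(source=north, channel=10, power=14) → channel = 10 → Accepted.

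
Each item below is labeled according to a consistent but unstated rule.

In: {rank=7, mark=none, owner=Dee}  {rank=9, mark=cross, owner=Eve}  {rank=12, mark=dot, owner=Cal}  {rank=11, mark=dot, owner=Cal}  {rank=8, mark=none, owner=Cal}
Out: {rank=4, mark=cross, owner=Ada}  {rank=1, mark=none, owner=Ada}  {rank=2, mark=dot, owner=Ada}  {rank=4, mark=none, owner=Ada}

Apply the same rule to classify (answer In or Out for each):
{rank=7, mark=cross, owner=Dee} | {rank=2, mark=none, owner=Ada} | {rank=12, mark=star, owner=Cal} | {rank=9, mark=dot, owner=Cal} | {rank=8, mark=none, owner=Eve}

Rule: rank ≥ 7. This holds for each 'In' example and fails for each 'Out' one.
{rank=7, mark=cross, owner=Dee}: rank = 7 — qualifies, so In.
{rank=2, mark=none, owner=Ada}: rank = 2 — doesn't match, so Out.
{rank=12, mark=star, owner=Cal}: rank = 12 — qualifies, so In.
{rank=9, mark=dot, owner=Cal}: rank = 9 — qualifies, so In.
{rank=8, mark=none, owner=Eve}: rank = 8 — qualifies, so In.

In, Out, In, In, In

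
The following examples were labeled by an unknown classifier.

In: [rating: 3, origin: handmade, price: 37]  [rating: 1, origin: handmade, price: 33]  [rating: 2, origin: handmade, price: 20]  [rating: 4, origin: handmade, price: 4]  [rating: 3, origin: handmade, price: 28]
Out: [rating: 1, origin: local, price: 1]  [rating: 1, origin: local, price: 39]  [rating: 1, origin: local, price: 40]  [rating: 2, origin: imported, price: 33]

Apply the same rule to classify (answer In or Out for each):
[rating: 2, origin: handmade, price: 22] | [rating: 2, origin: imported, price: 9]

Looking at the examples, the only property every 'In' case has and every 'Out' case lacks is: origin is handmade.
[rating: 2, origin: handmade, price: 22]: origin is handmade — fits, so In. [rating: 2, origin: imported, price: 9]: origin is imported — fails this test, so Out.

In, Out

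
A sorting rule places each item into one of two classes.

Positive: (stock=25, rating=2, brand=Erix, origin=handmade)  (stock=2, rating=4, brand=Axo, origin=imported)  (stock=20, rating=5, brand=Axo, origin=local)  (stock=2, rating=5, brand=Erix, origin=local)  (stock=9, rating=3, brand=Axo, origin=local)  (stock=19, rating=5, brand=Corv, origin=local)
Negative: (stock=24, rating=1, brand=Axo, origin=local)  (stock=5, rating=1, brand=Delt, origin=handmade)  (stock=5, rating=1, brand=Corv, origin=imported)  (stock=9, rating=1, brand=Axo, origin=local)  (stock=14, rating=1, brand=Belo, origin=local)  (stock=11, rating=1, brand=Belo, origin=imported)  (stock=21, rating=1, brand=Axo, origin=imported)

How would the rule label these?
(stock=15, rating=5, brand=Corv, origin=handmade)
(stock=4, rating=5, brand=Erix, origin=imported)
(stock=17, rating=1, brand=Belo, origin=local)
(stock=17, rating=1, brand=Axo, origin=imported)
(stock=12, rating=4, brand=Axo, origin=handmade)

The simplest hypothesis consistent with all the labels is: rating ≥ 2.
(stock=15, rating=5, brand=Corv, origin=handmade): rating = 5 — qualifies, so Positive.
(stock=4, rating=5, brand=Erix, origin=imported): rating = 5 — qualifies, so Positive.
(stock=17, rating=1, brand=Belo, origin=local): rating = 1 — fails this test, so Negative.
(stock=17, rating=1, brand=Axo, origin=imported): rating = 1 — fails this test, so Negative.
(stock=12, rating=4, brand=Axo, origin=handmade): rating = 4 — qualifies, so Positive.

Positive, Positive, Negative, Negative, Positive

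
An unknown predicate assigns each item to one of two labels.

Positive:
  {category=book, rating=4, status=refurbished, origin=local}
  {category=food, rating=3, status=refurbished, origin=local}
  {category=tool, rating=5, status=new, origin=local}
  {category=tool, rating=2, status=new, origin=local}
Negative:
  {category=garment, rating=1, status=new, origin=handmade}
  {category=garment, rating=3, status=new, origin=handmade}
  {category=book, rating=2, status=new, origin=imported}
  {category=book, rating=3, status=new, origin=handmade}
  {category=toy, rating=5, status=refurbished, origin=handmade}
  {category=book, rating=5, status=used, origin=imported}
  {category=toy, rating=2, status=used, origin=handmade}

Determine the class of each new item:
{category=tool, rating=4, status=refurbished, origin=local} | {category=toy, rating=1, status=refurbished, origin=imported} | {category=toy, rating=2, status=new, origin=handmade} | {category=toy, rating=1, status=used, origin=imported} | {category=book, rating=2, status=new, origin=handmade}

Positive, Negative, Negative, Negative, Negative

The rule appears to be: origin is local.
Positive: {category=tool, rating=4, status=refurbished, origin=local}, since origin is local.
Negative: {category=toy, rating=1, status=refurbished, origin=imported}, since origin is imported.
Negative: {category=toy, rating=2, status=new, origin=handmade}, since origin is handmade.
Negative: {category=toy, rating=1, status=used, origin=imported}, since origin is imported.
Negative: {category=book, rating=2, status=new, origin=handmade}, since origin is handmade.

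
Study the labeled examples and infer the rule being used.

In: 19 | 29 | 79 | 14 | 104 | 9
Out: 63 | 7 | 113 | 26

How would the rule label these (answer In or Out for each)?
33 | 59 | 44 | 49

Out, In, In, In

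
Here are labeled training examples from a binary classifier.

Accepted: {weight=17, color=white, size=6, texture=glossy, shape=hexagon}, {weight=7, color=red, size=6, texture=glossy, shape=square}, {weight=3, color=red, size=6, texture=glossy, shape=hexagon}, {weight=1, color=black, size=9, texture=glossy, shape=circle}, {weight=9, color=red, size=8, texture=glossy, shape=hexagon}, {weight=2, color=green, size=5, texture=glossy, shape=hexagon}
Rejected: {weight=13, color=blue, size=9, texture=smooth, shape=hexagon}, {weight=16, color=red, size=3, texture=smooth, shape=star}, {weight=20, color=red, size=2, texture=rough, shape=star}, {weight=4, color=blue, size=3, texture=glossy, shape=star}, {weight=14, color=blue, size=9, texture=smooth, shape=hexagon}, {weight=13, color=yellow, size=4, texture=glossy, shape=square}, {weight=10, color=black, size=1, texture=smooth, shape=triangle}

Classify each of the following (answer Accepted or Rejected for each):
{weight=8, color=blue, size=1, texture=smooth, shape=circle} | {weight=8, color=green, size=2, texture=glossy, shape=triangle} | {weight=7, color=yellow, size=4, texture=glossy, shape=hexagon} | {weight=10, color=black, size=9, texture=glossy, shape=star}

Rejected, Rejected, Rejected, Accepted

The distinguishing property — texture is glossy AND size ≥ 5 — holds for all the 'Accepted' cases and none of the 'Rejected' cases.
{weight=8, color=blue, size=1, texture=smooth, shape=circle} → texture is smooth, size = 1 → Rejected. {weight=8, color=green, size=2, texture=glossy, shape=triangle} → texture is glossy, size = 2 → Rejected. {weight=7, color=yellow, size=4, texture=glossy, shape=hexagon} → texture is glossy, size = 4 → Rejected. {weight=10, color=black, size=9, texture=glossy, shape=star} → texture is glossy, size = 9 → Accepted.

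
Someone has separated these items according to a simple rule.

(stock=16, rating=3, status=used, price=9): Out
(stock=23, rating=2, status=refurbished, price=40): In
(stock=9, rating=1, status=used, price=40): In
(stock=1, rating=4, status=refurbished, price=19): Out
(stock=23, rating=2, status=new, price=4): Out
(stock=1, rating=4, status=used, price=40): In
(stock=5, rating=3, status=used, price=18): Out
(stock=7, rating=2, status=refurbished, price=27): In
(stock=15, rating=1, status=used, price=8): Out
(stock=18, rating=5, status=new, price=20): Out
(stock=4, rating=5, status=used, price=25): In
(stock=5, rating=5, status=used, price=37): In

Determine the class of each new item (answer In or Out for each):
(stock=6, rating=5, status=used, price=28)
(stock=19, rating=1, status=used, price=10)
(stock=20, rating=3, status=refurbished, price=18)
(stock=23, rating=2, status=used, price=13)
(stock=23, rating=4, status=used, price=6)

One predicate separates the groups cleanly: price ≥ 25.
(stock=6, rating=5, status=used, price=28) → price = 28 → In.
(stock=19, rating=1, status=used, price=10) → price = 10 → Out.
(stock=20, rating=3, status=refurbished, price=18) → price = 18 → Out.
(stock=23, rating=2, status=used, price=13) → price = 13 → Out.
(stock=23, rating=4, status=used, price=6) → price = 6 → Out.

In, Out, Out, Out, Out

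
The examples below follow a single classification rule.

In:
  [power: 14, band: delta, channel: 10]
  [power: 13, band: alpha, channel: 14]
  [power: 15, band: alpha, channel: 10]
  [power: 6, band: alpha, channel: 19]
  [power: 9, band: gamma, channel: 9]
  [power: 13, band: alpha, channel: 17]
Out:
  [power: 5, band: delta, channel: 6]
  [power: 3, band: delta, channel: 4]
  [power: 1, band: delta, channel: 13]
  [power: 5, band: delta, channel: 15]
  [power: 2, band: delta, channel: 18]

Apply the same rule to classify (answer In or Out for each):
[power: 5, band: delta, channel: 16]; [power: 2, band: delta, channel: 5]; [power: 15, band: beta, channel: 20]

Out, Out, In

The classifier is using: power ≥ 6.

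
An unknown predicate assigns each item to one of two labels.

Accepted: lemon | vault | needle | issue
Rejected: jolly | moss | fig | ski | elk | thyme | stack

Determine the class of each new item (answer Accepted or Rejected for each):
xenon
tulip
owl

Accepted, Accepted, Rejected

Every 'Accepted' example satisfies: has ≥ 2 vowels. None of the 'Rejected' examples do.
xenon → 2 vowels → Accepted. tulip → 2 vowels → Accepted. owl → 1 vowel → Rejected.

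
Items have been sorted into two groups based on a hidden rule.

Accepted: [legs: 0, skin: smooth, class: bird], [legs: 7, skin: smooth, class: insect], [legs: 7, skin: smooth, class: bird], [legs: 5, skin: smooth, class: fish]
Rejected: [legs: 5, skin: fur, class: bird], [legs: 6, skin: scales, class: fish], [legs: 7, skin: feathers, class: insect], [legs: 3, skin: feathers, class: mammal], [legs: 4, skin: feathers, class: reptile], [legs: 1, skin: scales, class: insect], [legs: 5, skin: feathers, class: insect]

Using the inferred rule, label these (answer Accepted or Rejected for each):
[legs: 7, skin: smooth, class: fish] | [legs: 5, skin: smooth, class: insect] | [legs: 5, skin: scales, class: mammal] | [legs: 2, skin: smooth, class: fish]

Accepted, Accepted, Rejected, Accepted

All 'Accepted' examples share one property — skin is smooth — and every 'Rejected' example lacks it.
[legs: 7, skin: smooth, class: fish]: skin is smooth — has this property, so Accepted.
[legs: 5, skin: smooth, class: insect]: skin is smooth — has this property, so Accepted.
[legs: 5, skin: scales, class: mammal]: skin is scales — does not satisfy this, so Rejected.
[legs: 2, skin: smooth, class: fish]: skin is smooth — has this property, so Accepted.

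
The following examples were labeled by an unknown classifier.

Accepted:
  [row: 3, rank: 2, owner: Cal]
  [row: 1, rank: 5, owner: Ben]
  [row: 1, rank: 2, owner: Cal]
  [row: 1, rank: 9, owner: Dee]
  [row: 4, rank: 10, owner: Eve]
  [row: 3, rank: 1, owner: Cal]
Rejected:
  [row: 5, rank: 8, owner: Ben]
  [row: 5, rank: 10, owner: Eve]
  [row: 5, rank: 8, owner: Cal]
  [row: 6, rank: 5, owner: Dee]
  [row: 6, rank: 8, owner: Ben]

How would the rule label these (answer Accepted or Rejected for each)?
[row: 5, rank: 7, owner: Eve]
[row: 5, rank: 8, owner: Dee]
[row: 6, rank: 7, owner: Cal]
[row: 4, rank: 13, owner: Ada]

The pattern is that an item is 'Accepted' exactly when: row ≤ 4.
Rejected: [row: 5, rank: 7, owner: Eve], since row = 5. Rejected: [row: 5, rank: 8, owner: Dee], since row = 5. Rejected: [row: 6, rank: 7, owner: Cal], since row = 6. Accepted: [row: 4, rank: 13, owner: Ada], since row = 4.

Rejected, Rejected, Rejected, Accepted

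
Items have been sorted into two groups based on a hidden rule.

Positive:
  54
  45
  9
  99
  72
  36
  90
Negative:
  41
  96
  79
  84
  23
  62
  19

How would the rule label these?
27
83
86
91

A rule that fits every label: multiple of 9 — true of each 'Positive' example, false of each 'Negative' one.
27: Positive (27 = 9·3). 83: Negative (83 = 9·9 + 2). 86: Negative (86 = 9·9 + 5). 91: Negative (91 = 9·10 + 1).

Positive, Negative, Negative, Negative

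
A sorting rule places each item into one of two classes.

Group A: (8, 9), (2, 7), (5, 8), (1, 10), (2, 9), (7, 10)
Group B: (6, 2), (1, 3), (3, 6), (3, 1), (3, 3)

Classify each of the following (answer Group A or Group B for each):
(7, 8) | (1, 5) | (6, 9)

Group A, Group B, Group A

Rule: second ≥ 7. This holds for each 'Group A' example and fails for each 'Group B' one.
(7, 8) → second 8 → Group A.
(1, 5) → second 5 → Group B.
(6, 9) → second 9 → Group A.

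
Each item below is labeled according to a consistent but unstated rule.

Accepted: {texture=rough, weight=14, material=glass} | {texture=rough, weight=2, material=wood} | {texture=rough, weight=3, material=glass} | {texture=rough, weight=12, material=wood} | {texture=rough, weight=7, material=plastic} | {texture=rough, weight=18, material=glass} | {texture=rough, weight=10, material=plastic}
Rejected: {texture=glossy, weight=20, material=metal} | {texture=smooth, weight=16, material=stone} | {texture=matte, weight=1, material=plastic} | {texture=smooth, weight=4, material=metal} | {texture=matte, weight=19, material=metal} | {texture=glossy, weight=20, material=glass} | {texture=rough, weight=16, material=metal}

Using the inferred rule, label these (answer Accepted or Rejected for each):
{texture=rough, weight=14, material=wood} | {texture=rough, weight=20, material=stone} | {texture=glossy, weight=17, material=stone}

A rule that fits every label: texture is rough AND weight ≠ 16 — true of each 'Accepted' example, false of each 'Rejected' one.

Accepted, Accepted, Rejected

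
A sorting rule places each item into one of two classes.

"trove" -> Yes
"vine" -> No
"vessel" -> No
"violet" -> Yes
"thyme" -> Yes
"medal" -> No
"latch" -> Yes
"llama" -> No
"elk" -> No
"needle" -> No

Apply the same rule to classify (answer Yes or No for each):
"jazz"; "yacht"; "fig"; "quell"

No, Yes, No, No

Rule: contains 't'. This holds for each 'Yes' example and fails for each 'No' one.
"jazz" → no 't' → No. "yacht" → has 't' → Yes. "fig" → no 't' → No. "quell" → no 't' → No.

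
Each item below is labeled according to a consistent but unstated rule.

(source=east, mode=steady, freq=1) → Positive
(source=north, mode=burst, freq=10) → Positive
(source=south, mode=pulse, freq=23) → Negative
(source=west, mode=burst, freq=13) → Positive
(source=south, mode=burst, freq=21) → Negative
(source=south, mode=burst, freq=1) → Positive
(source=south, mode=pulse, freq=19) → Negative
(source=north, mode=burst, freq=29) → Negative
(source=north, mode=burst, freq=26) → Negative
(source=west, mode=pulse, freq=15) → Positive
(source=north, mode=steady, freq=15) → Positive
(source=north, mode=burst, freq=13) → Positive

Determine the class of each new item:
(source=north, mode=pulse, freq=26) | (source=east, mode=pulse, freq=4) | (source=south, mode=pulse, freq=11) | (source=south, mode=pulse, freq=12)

The classifier is using: freq ≤ 15.
Negative: (source=north, mode=pulse, freq=26), since freq = 26.
Positive: (source=east, mode=pulse, freq=4), since freq = 4.
Positive: (source=south, mode=pulse, freq=11), since freq = 11.
Positive: (source=south, mode=pulse, freq=12), since freq = 12.

Negative, Positive, Positive, Positive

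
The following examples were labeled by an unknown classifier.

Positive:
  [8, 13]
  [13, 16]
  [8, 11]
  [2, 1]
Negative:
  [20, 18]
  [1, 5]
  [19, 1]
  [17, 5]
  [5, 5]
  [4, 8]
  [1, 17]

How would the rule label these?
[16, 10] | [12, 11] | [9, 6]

The classifier is using: sum is odd.
[16, 10]: 16+10 = 26 — does not fit, so Negative. [12, 11]: 12+11 = 23 — passes, so Positive. [9, 6]: 9+6 = 15 — passes, so Positive.

Negative, Positive, Positive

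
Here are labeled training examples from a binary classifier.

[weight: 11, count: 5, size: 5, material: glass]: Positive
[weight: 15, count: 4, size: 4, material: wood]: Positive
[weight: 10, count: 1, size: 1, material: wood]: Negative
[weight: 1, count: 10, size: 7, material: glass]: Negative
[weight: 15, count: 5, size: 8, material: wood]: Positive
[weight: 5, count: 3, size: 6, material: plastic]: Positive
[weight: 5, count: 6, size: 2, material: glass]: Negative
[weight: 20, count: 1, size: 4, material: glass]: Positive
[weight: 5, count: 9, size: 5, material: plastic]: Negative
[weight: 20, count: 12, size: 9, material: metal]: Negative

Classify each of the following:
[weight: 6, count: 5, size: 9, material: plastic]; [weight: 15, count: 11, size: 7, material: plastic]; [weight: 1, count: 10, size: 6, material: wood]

The common property of the 'Positive' items is: count ≤ 5 AND size ≥ 2. No 'Negative' item has it.
[weight: 6, count: 5, size: 9, material: plastic]: count = 5, size = 9 — qualifies, so Positive. [weight: 15, count: 11, size: 7, material: plastic]: count = 11, size = 7 — does not satisfy this, so Negative. [weight: 1, count: 10, size: 6, material: wood]: count = 10, size = 6 — does not satisfy this, so Negative.

Positive, Negative, Negative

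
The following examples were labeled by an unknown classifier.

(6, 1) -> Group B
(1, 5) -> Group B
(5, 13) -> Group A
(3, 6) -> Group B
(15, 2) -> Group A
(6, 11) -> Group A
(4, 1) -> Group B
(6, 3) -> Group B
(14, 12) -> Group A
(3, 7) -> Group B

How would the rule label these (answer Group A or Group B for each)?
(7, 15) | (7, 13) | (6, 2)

Group A, Group A, Group B

The rule appears to be: sum ≥ 17.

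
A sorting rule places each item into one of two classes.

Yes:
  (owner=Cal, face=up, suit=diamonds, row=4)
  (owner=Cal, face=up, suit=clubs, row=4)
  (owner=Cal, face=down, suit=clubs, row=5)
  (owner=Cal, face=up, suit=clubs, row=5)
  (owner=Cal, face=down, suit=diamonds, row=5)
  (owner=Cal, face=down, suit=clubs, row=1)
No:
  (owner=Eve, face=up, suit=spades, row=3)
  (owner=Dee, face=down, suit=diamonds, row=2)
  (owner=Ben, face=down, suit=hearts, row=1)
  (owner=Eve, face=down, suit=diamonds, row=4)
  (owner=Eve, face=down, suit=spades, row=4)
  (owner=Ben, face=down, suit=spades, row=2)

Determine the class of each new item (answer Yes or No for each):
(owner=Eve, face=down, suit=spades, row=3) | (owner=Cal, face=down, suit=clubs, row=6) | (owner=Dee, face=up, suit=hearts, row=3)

No, Yes, No

The simplest hypothesis consistent with all the labels is: owner is Cal.
(owner=Eve, face=down, suit=spades, row=3): No (owner is Eve).
(owner=Cal, face=down, suit=clubs, row=6): Yes (owner is Cal).
(owner=Dee, face=up, suit=hearts, row=3): No (owner is Dee).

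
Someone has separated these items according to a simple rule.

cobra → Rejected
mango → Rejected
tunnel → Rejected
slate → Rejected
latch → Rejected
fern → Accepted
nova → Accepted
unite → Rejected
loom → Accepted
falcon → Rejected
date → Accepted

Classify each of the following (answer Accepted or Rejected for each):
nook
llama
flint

The rule appears to be: length 4.
nook — length 4, hence Accepted.
llama — length 5, hence Rejected.
flint — length 5, hence Rejected.

Accepted, Rejected, Rejected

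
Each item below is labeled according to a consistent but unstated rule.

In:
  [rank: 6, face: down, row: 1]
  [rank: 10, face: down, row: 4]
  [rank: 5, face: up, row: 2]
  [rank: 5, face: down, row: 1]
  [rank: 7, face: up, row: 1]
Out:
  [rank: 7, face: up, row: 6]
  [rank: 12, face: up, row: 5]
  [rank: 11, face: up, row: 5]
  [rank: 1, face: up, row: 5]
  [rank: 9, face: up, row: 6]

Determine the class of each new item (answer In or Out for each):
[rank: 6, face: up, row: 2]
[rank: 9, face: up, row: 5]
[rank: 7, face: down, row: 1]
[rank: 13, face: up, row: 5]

The classifier is using: row ≤ 4.
[rank: 6, face: up, row: 2]: row = 2, fits → In.
[rank: 9, face: up, row: 5]: row = 5, does not satisfy this → Out.
[rank: 7, face: down, row: 1]: row = 1, fits → In.
[rank: 13, face: up, row: 5]: row = 5, does not satisfy this → Out.

In, Out, In, Out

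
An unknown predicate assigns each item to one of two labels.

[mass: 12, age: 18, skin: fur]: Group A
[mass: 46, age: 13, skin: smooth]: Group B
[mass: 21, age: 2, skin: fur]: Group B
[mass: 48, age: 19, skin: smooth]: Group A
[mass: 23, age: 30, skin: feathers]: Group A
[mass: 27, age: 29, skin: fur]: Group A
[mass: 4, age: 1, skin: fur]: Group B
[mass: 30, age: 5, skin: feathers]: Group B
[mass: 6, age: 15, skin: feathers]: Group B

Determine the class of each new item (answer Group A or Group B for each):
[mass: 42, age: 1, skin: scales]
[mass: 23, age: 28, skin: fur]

'Group A' ⟺ age ≥ 18.

Group B, Group A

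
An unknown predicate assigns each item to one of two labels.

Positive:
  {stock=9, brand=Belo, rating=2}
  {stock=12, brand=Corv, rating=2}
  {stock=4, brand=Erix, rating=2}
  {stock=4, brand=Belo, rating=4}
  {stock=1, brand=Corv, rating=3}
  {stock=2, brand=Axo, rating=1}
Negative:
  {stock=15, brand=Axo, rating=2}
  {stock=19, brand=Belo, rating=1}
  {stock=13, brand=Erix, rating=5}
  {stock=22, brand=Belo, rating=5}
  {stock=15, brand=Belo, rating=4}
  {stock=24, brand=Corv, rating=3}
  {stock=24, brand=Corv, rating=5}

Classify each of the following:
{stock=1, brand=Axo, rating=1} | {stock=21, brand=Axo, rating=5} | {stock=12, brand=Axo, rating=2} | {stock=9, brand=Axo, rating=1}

The pattern is that an item is 'Positive' exactly when: stock ≤ 12.
{stock=1, brand=Axo, rating=1}: stock = 1, fits → Positive. {stock=21, brand=Axo, rating=5}: stock = 21, doesn't match → Negative. {stock=12, brand=Axo, rating=2}: stock = 12, fits → Positive. {stock=9, brand=Axo, rating=1}: stock = 9, fits → Positive.

Positive, Negative, Positive, Positive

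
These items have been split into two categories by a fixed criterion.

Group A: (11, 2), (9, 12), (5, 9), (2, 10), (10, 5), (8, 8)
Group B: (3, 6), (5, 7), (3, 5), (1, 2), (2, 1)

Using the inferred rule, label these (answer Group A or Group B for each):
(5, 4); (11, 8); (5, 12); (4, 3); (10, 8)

Group B, Group A, Group A, Group B, Group A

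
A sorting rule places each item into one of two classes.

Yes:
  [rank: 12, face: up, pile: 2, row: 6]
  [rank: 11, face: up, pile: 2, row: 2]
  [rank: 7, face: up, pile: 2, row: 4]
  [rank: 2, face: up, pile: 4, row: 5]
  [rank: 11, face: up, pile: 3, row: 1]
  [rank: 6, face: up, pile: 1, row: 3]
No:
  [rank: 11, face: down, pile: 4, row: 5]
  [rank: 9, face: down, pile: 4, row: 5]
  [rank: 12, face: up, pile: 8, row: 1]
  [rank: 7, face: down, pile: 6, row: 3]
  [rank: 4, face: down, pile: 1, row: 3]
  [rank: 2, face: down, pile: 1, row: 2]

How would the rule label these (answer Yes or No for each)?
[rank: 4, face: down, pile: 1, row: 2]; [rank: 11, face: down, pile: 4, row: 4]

No, No

One predicate separates the groups cleanly: face is up AND pile ≤ 4.
[rank: 4, face: down, pile: 1, row: 2] → face is down, pile = 1 → No. [rank: 11, face: down, pile: 4, row: 4] → face is down, pile = 4 → No.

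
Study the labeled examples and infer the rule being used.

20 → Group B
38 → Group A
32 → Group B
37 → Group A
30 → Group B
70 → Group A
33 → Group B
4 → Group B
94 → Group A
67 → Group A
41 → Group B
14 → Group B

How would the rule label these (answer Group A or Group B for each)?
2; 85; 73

The simplest hypothesis consistent with all the labels is: digit sum ≥ 7.
2: Group B (digit sum 2).
85: Group A (digit sum 8+5 = 13).
73: Group A (digit sum 7+3 = 10).

Group B, Group A, Group A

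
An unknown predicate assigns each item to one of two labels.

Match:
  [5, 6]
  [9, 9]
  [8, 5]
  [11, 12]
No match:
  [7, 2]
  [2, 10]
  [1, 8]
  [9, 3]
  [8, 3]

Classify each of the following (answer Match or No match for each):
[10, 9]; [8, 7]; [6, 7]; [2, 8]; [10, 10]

Match, Match, Match, No match, Match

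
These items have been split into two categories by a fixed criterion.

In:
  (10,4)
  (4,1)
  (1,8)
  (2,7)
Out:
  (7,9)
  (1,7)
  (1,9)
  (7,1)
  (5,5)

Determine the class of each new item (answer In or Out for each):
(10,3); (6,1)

In, In

Checking candidate rules against both groups, what survives is: product is even.
(10,3): 10·3 = 30, has this property → In.
(6,1): 6·1 = 6, has this property → In.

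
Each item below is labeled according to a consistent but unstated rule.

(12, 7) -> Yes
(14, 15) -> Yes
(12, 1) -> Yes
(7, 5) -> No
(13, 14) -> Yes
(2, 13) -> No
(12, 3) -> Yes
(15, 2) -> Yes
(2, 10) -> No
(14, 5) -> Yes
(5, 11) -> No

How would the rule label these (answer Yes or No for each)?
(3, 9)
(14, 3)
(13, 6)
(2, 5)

No, Yes, Yes, No

'Yes' ⟺ first ≥ 10.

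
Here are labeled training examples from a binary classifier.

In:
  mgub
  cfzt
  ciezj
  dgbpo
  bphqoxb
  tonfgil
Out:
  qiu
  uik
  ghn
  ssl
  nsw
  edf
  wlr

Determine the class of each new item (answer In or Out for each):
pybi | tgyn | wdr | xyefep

The simplest hypothesis consistent with all the labels is: length ≥ 4.
pybi: In (length 4).
tgyn: In (length 4).
wdr: Out (length 3).
xyefep: In (length 6).

In, In, Out, In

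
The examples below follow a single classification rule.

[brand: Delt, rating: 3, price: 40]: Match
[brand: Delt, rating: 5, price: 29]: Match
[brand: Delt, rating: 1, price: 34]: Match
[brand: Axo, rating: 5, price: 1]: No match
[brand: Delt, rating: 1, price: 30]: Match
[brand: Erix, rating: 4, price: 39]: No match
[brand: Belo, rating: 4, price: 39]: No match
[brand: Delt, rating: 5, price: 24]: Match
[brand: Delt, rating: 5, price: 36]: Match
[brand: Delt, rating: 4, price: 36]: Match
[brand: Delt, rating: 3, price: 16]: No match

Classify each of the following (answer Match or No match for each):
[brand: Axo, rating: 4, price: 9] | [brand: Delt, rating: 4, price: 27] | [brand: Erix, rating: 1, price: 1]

No match, Match, No match

The pattern is that an item is 'Match' exactly when: brand is Delt AND price ≥ 24.
[brand: Axo, rating: 4, price: 9] — brand is Axo, price = 9, hence No match.
[brand: Delt, rating: 4, price: 27] — brand is Delt, price = 27, hence Match.
[brand: Erix, rating: 1, price: 1] — brand is Erix, price = 1, hence No match.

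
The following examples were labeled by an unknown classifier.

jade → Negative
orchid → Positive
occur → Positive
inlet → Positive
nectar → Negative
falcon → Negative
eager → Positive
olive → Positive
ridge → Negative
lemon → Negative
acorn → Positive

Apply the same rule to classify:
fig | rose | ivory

Negative, Negative, Positive

The classifier is using: starts with a vowel.
Negative: fig, since starts with 'f'. Negative: rose, since starts with 'r'. Positive: ivory, since starts with 'i'.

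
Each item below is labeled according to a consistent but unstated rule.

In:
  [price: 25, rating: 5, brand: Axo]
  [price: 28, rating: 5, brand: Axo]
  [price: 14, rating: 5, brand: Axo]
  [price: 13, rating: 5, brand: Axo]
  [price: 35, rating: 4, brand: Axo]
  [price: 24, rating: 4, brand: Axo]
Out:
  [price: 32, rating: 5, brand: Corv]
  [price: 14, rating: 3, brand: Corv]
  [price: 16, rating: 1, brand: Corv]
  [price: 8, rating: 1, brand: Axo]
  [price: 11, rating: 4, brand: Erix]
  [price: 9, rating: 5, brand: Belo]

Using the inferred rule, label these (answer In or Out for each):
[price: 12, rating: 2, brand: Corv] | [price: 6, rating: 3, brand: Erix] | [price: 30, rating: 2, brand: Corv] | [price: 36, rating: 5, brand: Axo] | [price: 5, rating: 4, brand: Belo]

The distinguishing property — brand is Axo AND price ≥ 9 — holds for all the 'In' cases and none of the 'Out' cases.
[price: 12, rating: 2, brand: Corv]: brand is Corv, price = 12 — does not satisfy this, so Out.
[price: 6, rating: 3, brand: Erix]: brand is Erix, price = 6 — does not satisfy this, so Out.
[price: 30, rating: 2, brand: Corv]: brand is Corv, price = 30 — does not satisfy this, so Out.
[price: 36, rating: 5, brand: Axo]: brand is Axo, price = 36 — checks out, so In.
[price: 5, rating: 4, brand: Belo]: brand is Belo, price = 5 — does not satisfy this, so Out.

Out, Out, Out, In, Out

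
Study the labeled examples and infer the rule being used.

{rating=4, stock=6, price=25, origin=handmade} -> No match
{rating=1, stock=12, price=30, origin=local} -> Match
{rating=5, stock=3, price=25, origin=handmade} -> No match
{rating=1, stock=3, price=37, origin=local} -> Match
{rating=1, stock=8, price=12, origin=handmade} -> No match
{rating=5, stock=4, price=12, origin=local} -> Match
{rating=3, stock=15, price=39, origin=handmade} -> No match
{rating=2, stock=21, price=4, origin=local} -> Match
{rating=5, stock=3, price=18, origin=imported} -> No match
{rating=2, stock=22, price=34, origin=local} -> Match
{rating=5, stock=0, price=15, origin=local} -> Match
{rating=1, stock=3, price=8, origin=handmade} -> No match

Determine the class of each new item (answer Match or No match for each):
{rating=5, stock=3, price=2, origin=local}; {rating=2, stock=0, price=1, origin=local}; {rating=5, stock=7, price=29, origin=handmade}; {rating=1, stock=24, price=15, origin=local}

Match, Match, No match, Match

The classifier is using: origin is local.
{rating=5, stock=3, price=2, origin=local} — origin is local, hence Match. {rating=2, stock=0, price=1, origin=local} — origin is local, hence Match. {rating=5, stock=7, price=29, origin=handmade} — origin is handmade, hence No match. {rating=1, stock=24, price=15, origin=local} — origin is local, hence Match.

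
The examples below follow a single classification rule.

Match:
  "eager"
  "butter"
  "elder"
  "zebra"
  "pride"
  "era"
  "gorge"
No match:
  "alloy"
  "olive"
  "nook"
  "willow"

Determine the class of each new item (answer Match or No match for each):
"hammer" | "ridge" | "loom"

Match, Match, No match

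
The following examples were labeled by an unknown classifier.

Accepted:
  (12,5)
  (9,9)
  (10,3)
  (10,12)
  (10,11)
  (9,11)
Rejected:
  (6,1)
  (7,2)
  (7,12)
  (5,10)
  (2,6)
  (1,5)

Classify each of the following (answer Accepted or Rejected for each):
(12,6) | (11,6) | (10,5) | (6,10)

Accepted, Accepted, Accepted, Rejected

Rule: first ≥ 9. This holds for each 'Accepted' example and fails for each 'Rejected' one.
(12,6): Accepted (first 12). (11,6): Accepted (first 11). (10,5): Accepted (first 10). (6,10): Rejected (first 6).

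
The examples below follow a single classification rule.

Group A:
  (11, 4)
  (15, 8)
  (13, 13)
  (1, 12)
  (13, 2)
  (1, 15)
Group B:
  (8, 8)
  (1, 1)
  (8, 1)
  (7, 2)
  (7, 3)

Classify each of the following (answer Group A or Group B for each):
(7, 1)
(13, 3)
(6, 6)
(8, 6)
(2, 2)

Group B, Group A, Group B, Group B, Group B

The distinguishing property — max ≥ 11 — holds for all the 'Group A' cases and none of the 'Group B' cases.
(7, 1) → max 7 → Group B.
(13, 3) → max 13 → Group A.
(6, 6) → max 6 → Group B.
(8, 6) → max 8 → Group B.
(2, 2) → max 2 → Group B.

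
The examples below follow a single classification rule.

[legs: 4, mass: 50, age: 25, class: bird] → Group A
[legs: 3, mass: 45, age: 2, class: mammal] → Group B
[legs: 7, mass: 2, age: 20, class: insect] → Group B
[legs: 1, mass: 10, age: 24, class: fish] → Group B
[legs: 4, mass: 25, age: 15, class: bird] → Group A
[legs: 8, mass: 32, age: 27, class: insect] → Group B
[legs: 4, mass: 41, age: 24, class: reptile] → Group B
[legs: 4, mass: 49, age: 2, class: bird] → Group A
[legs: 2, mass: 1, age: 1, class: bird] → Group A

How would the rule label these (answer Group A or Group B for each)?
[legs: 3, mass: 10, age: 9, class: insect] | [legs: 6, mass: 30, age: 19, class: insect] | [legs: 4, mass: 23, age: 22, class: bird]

Group B, Group B, Group A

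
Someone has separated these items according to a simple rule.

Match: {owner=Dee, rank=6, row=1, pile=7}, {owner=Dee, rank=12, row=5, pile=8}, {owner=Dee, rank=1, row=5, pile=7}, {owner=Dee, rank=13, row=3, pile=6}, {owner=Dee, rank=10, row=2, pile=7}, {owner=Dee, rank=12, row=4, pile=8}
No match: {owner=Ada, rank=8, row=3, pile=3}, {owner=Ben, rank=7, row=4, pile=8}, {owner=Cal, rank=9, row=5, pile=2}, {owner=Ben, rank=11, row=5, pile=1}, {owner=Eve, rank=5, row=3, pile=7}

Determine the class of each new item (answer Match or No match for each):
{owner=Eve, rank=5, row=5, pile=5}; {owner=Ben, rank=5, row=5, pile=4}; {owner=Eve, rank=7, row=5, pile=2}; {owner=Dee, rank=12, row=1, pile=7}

No match, No match, No match, Match

Looking at the examples, the only property every 'Match' case has and every 'No match' case lacks is: owner is Dee.
{owner=Eve, rank=5, row=5, pile=5}: No match (owner is Eve). {owner=Ben, rank=5, row=5, pile=4}: No match (owner is Ben). {owner=Eve, rank=7, row=5, pile=2}: No match (owner is Eve). {owner=Dee, rank=12, row=1, pile=7}: Match (owner is Dee).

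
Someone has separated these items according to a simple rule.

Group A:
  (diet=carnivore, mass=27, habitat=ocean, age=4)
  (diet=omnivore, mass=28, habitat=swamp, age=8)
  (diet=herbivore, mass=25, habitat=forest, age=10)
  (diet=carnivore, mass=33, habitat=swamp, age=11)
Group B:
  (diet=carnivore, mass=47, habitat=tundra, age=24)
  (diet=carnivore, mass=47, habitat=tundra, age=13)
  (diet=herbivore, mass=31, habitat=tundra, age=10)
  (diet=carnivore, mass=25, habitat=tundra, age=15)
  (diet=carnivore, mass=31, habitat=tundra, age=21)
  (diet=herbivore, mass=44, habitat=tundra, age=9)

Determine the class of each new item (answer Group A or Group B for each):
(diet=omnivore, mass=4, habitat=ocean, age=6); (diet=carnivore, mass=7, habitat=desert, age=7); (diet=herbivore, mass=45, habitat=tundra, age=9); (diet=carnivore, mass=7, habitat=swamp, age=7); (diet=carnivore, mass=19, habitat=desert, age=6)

Group A, Group A, Group B, Group A, Group A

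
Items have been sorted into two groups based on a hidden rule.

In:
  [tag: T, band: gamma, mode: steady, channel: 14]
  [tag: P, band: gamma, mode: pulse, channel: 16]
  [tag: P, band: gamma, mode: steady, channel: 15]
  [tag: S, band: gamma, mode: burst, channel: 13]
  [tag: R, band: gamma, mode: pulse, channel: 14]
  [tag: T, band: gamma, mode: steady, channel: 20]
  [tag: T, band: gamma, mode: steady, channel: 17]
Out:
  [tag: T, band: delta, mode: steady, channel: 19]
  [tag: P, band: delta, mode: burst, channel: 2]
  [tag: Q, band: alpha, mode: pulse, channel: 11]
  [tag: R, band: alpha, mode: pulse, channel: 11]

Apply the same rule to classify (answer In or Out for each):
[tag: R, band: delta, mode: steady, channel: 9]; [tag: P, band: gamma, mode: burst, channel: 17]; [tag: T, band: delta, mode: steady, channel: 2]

Out, In, Out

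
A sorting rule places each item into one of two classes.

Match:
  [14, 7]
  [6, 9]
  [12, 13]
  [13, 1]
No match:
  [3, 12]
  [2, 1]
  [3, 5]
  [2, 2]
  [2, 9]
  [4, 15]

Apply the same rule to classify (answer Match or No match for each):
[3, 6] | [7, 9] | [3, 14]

No match, Match, No match

All 'Match' examples share one property — first ≥ 5 — and every 'No match' example lacks it.
[3, 6]: No match (first 3). [7, 9]: Match (first 7). [3, 14]: No match (first 3).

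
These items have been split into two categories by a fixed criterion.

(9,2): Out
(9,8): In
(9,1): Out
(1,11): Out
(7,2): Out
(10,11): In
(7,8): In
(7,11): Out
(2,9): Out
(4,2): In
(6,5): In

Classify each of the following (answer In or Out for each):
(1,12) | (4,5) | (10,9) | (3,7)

Out, In, In, Out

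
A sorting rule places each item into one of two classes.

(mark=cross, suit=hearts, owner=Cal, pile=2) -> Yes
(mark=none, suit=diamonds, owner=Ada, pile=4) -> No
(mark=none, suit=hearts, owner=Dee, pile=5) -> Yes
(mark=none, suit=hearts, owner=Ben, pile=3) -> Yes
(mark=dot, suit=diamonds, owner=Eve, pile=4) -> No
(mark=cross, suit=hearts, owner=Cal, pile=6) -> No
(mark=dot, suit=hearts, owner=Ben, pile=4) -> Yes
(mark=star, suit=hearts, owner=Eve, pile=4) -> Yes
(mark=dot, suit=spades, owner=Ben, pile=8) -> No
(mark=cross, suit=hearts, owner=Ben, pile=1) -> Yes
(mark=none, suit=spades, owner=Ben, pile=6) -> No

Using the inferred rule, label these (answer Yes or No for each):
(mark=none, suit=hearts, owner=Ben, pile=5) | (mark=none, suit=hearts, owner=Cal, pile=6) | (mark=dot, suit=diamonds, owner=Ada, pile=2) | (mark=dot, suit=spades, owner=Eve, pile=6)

Yes, No, No, No

The distinguishing property — suit is hearts AND pile ≤ 5 — holds for all the 'Yes' cases and none of the 'No' cases.
(mark=none, suit=hearts, owner=Ben, pile=5): suit is hearts, pile = 5, fits → Yes.
(mark=none, suit=hearts, owner=Cal, pile=6): suit is hearts, pile = 6, doesn't qualify → No.
(mark=dot, suit=diamonds, owner=Ada, pile=2): suit is diamonds, pile = 2, doesn't qualify → No.
(mark=dot, suit=spades, owner=Eve, pile=6): suit is spades, pile = 6, doesn't qualify → No.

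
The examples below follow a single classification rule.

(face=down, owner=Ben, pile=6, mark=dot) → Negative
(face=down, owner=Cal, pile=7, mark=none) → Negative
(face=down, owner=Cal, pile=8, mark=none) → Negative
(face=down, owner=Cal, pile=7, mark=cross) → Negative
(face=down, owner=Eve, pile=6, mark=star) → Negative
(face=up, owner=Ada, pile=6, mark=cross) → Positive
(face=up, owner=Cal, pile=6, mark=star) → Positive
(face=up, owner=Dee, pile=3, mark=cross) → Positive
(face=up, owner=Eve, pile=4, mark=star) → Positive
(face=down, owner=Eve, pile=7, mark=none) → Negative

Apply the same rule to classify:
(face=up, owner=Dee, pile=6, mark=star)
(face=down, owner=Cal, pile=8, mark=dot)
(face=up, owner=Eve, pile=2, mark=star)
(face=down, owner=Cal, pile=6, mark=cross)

Positive, Negative, Positive, Negative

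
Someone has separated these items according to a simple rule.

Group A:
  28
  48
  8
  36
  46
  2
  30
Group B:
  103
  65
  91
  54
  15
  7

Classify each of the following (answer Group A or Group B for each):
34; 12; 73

Group A, Group A, Group B

The classifier is using: even AND at most 48.
34: Group A (34 is even, 34 ≤ 48). 12: Group A (12 is even, 12 ≤ 48). 73: Group B (73 is odd, 73 > 48).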